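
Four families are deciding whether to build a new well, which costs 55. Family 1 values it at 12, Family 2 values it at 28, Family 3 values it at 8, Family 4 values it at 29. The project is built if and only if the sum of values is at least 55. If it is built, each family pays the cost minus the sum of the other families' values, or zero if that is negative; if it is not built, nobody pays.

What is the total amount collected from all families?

Total value 77 ≥ cost 55, so it is built.
Family 1: others sum to 65; max(0, 55 - 65) = 0.
Family 2: others sum to 49; max(0, 55 - 49) = 6.
Family 3: others sum to 69; max(0, 55 - 69) = 0.
Family 4: others sum to 48; max(0, 55 - 48) = 7.
Total collected = 0 + 6 + 0 + 7 = 13.

13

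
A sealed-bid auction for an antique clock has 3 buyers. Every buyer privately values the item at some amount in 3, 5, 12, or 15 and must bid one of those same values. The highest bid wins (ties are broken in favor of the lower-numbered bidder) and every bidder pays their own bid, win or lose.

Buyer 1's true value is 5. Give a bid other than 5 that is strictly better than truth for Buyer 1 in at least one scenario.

3

Suppose Buyer 2 bids 3 and Buyer 3 bids 3.
Bid 5: wins, pays 5, utility 5 - 5 = 0.
Bid 3: wins, pays 3, utility 5 - 3 = 2.
So bidding 3 beats truth here (2 > 0).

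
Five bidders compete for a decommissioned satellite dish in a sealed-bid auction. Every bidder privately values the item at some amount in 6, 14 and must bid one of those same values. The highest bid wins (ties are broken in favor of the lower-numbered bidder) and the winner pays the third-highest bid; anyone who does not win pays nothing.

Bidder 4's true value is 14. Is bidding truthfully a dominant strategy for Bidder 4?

Yes

Check each profile of the others' bids and compare truth against every alternative bid.
Others bid (6, 6, 6, 6): truth gives 8, best alternative gives 0.
Others bid (6, 6, 6, 14): truth gives 8, best alternative gives 0.
Others bid (6, 6, 14, 6): truth gives 0, best alternative gives 0.
Others bid (6, 6, 14, 14): truth gives 0, best alternative gives 0.
Others bid (6, 14, 6, 6): truth gives 0, best alternative gives 0.
Others bid (6, 14, 6, 14): truth gives 0, best alternative gives 0.
(Remaining 10 profiles checked similarly; truth is weakly best in each.)
In every case the truthful bid is at least as good as any alternative, so it is a dominant strategy.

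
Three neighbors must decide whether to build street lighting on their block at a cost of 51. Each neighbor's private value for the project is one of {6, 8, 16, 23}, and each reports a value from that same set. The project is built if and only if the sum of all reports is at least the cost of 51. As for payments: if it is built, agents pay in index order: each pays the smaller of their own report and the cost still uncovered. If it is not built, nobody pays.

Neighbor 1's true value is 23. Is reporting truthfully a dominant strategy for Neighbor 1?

No

Consider the case where Neighbor 2 reports 16 and Neighbor 3 reports 23.
Truthful report 23: project built, pays 23, utility 23 - 23 = 0.
Report 16 instead: project built, pays 16, utility 23 - 16 = 7.
Since 7 > 0, reporting 16 is strictly better here, so truthful reporting is not dominant.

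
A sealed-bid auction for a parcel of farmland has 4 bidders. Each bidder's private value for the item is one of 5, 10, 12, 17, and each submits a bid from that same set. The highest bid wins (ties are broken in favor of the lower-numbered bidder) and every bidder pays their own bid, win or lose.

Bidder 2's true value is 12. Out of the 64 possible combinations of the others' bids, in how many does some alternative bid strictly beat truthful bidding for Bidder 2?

Others bid (5, 5, 5): truth gives 0; bid 10 gives 2 > 0. Violating.
Others bid (5, 5, 10): truth gives 0; bid 10 gives 2 > 0. Violating.
Others bid (5, 5, 17): truth gives -12; bid 5 gives -5 > -12. Violating.
Others bid (5, 10, 5): truth gives 0; bid 10 gives 2 > 0. Violating.
Others bid (5, 5, 12): truth gives 0; no alternative beats it.
Others bid (5, 10, 12): truth gives 0; no alternative beats it.
(Checking all 64 profiles: 50 have a profitable deviation, 14 do not.)

50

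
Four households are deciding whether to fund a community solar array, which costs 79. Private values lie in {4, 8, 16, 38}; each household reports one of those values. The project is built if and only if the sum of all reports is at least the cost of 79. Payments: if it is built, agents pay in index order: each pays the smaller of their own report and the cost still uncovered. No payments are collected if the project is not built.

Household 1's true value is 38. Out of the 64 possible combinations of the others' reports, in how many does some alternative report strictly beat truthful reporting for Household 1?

13

Others report (4, 38, 38): truth gives 0; report 4 gives 34 > 0. Violating.
Others report (8, 38, 38): truth gives 0; report 4 gives 34 > 0. Violating.
Others report (16, 16, 38): truth gives 0; report 16 gives 22 > 0. Violating.
Others report (16, 38, 16): truth gives 0; report 16 gives 22 > 0. Violating.
Others report (4, 4, 4): truth gives 0; no alternative beats it.
Others report (4, 4, 8): truth gives 0; no alternative beats it.
(Checking all 64 profiles: 13 have a profitable deviation, 51 do not.)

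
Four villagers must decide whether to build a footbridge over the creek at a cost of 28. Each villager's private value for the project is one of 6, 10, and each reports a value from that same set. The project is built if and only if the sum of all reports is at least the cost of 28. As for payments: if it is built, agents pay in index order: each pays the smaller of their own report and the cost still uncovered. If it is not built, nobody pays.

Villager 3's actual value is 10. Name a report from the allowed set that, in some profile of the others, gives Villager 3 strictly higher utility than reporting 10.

6

Suppose Villager 1 reports 6, Villager 2 reports 6 and Villager 4 reports 10.
Report 10: project built, pays 10, utility 10 - 10 = 0.
Report 6: project built, pays 6, utility 10 - 6 = 4.
So reporting 6 beats truth here (4 > 0).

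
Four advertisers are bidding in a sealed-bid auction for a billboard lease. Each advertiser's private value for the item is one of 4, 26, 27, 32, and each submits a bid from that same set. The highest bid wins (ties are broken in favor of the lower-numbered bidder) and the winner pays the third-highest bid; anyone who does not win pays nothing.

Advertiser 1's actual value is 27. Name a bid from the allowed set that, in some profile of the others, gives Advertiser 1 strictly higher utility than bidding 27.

32

Suppose Advertiser 2 bids 4, Advertiser 3 bids 4 and Advertiser 4 bids 32.
Bid 27: loses, pays 0, utility 0.
Bid 32: wins, pays 4, utility 27 - 4 = 23.
So bidding 32 beats truth here (23 > 0).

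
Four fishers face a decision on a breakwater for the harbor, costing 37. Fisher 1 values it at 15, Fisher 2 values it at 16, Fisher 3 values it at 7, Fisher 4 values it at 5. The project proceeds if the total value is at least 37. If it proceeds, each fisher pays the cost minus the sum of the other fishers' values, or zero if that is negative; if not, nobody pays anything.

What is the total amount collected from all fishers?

Total value 43 ≥ cost 37, so it is built.
Fisher 1: others sum to 28; max(0, 37 - 28) = 9.
Fisher 2: others sum to 27; max(0, 37 - 27) = 10.
Fisher 3: others sum to 36; max(0, 37 - 36) = 1.
Fisher 4: others sum to 38; max(0, 37 - 38) = 0.
Total collected = 9 + 10 + 1 + 0 = 20.

20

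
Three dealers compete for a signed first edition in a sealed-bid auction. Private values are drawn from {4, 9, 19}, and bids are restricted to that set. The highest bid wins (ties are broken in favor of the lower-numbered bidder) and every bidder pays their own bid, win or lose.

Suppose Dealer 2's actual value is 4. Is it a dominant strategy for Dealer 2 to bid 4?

Check each profile of the others' bids and compare truth against every alternative bid.
Others bid (4, 19): truth gives -4, best alternative gives -9.
Others bid (9, 4): truth gives -4, best alternative gives -9.
Others bid (9, 9): truth gives -4, best alternative gives -9.
Others bid (9, 19): truth gives -4, best alternative gives -9.
Others bid (19, 4): truth gives -4, best alternative gives -9.
Others bid (19, 9): truth gives -4, best alternative gives -9.
(Remaining 3 profiles checked similarly; truth is weakly best in each.)
In every case the truthful bid is at least as good as any alternative, so it is a dominant strategy.

Yes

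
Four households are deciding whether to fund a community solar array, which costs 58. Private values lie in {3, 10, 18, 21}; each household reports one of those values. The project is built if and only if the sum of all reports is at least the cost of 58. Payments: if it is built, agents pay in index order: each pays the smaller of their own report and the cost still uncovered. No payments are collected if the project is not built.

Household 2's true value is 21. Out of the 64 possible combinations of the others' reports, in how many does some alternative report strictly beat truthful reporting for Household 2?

32

Others report (3, 18, 21): truth gives 0; report 18 gives 3 > 0. Violating.
Others report (3, 21, 18): truth gives 0; report 18 gives 3 > 0. Violating.
Others report (3, 21, 21): truth gives 0; report 18 gives 3 > 0. Violating.
Others report (10, 10, 21): truth gives 0; report 18 gives 3 > 0. Violating.
Others report (3, 3, 3): truth gives 0; no alternative beats it.
Others report (3, 3, 10): truth gives 0; no alternative beats it.
(Checking all 64 profiles: 32 have a profitable deviation, 32 do not.)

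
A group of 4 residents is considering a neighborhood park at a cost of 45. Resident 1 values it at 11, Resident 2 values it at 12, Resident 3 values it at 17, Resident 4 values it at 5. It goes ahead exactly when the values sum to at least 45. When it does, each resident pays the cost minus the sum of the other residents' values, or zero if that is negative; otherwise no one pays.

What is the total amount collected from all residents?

Total value 45 ≥ cost 45, so it is built.
Resident 1: others sum to 34; max(0, 45 - 34) = 11.
Resident 2: others sum to 33; max(0, 45 - 33) = 12.
Resident 3: others sum to 28; max(0, 45 - 28) = 17.
Resident 4: others sum to 40; max(0, 45 - 40) = 5.
Total collected = 11 + 12 + 17 + 5 = 45.

45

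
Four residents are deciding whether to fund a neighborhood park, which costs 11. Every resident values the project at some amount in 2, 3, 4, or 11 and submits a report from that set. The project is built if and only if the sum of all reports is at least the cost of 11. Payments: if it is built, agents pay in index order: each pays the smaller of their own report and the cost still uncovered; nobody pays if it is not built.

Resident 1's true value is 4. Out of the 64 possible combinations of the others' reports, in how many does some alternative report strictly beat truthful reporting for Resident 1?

Others report (2, 2, 4): truth gives 0; report 3 gives 1 > 0. Violating.
Others report (2, 2, 11): truth gives 0; report 2 gives 2 > 0. Violating.
Others report (2, 3, 3): truth gives 0; report 3 gives 1 > 0. Violating.
Others report (2, 3, 4): truth gives 0; report 2 gives 2 > 0. Violating.
Others report (2, 2, 2): truth gives 0; no alternative beats it.
Others report (2, 2, 3): truth gives 0; no alternative beats it.
(Checking all 64 profiles: 60 have a profitable deviation, 4 do not.)

60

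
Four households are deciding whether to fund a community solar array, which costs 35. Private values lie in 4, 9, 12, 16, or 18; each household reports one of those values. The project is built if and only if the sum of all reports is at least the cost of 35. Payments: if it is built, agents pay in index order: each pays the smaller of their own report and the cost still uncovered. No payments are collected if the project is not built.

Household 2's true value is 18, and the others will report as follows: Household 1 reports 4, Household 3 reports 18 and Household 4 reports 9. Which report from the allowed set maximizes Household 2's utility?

4

Report 4: project built, pays 4, utility 18 - 4 = 14.
Report 9: project built, pays 9, utility 18 - 9 = 9.
Report 12: project built, pays 12, utility 18 - 12 = 6.
Report 16: project built, pays 16, utility 18 - 16 = 2.
Report 18: project built, pays 18, utility 18 - 18 = 0.
The best choice is 4 with utility 14.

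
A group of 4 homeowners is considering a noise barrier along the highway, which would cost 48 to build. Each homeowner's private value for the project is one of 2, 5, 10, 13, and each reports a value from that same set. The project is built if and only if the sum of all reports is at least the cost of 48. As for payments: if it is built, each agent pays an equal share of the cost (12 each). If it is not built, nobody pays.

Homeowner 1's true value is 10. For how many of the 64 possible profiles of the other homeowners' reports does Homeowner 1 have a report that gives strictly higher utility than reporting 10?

1

Others report (13, 13, 13): truth gives -2; report 2 gives 0 > -2. Violating.
Others report (2, 2, 2): truth gives 0; no alternative beats it.
Others report (2, 2, 5): truth gives 0; no alternative beats it.
(Checking all 64 profiles: 1 has a profitable deviation, 63 do not.)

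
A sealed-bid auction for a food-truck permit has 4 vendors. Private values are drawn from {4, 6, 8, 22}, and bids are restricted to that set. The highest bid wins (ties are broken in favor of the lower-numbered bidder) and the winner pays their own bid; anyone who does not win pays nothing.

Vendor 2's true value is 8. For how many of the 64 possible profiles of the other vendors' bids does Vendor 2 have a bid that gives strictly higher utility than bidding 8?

4

Others bid (4, 4, 4): truth gives 0; bid 6 gives 2 > 0. Violating.
Others bid (4, 4, 6): truth gives 0; bid 6 gives 2 > 0. Violating.
Others bid (4, 6, 4): truth gives 0; bid 6 gives 2 > 0. Violating.
Others bid (4, 6, 6): truth gives 0; bid 6 gives 2 > 0. Violating.
Others bid (4, 4, 8): truth gives 0; no alternative beats it.
Others bid (4, 4, 22): truth gives 0; no alternative beats it.
(Checking all 64 profiles: 4 have a profitable deviation, 60 do not.)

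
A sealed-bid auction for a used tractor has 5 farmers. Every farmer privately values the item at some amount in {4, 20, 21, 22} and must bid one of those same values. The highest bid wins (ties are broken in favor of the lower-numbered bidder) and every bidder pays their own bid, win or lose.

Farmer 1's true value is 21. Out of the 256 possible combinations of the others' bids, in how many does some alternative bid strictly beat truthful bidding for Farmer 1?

191

Others bid (4, 4, 4, 4): truth gives 0; bid 4 gives 17 > 0. Violating.
Others bid (4, 4, 4, 20): truth gives 0; bid 20 gives 1 > 0. Violating.
Others bid (4, 4, 4, 22): truth gives -21; bid 22 gives -1 > -21. Violating.
Others bid (4, 4, 20, 4): truth gives 0; bid 20 gives 1 > 0. Violating.
Others bid (4, 4, 4, 21): truth gives 0; no alternative beats it.
Others bid (4, 4, 20, 21): truth gives 0; no alternative beats it.
(Checking all 256 profiles: 191 have a profitable deviation, 65 do not.)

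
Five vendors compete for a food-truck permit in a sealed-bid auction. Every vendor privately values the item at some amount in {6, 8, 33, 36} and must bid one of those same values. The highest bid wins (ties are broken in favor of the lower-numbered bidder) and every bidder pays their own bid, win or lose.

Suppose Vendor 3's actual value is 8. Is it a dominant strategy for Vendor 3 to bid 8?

Consider the case where Vendor 1 bids 6, Vendor 2 bids 6, Vendor 4 bids 6 and Vendor 5 bids 33.
Truthful bid 8: loses but pays 8, utility -8.
Bid 6 instead: loses but pays 6, utility -6.
Since -6 > -8, bidding 6 is strictly better here, so truthful bidding is not dominant.

No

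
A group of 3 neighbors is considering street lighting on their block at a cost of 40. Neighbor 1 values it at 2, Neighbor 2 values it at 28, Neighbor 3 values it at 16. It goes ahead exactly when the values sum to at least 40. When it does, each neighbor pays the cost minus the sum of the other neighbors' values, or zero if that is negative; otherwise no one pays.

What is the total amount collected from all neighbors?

Total value 46 ≥ cost 40, so it is built.
Neighbor 1: others sum to 44; max(0, 40 - 44) = 0.
Neighbor 2: others sum to 18; max(0, 40 - 18) = 22.
Neighbor 3: others sum to 30; max(0, 40 - 30) = 10.
Total collected = 0 + 22 + 10 = 32.

32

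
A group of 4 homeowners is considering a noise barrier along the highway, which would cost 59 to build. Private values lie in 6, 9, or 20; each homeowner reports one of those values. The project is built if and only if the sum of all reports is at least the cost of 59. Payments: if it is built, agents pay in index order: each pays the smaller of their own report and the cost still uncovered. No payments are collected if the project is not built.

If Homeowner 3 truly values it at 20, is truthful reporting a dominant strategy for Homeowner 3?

No

Consider the case where Homeowner 1 reports 20, Homeowner 2 reports 20 and Homeowner 4 reports 20.
Truthful report 20: project built, pays 19, utility 20 - 19 = 1.
Report 6 instead: project built, pays 6, utility 20 - 6 = 14.
Since 14 > 1, reporting 6 is strictly better here, so truthful reporting is not dominant.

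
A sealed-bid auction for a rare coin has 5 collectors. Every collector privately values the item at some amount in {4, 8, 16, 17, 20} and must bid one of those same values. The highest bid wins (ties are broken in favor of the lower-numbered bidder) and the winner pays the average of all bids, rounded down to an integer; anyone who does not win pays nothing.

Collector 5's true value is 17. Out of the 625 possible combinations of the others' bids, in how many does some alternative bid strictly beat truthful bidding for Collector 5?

165

Others bid (4, 4, 4, 4): truth gives 11; bid 8 gives 13 > 11. Violating.
Others bid (4, 4, 4, 17): truth gives 0; bid 20 gives 8 > 0. Violating.
Others bid (4, 4, 8, 17): truth gives 0; bid 20 gives 7 > 0. Violating.
Others bid (4, 4, 16, 17): truth gives 0; bid 20 gives 5 > 0. Violating.
Others bid (4, 4, 4, 8): truth gives 10; no alternative beats it.
Others bid (4, 4, 4, 16): truth gives 8; no alternative beats it.
(Checking all 625 profiles: 165 have a profitable deviation, 460 do not.)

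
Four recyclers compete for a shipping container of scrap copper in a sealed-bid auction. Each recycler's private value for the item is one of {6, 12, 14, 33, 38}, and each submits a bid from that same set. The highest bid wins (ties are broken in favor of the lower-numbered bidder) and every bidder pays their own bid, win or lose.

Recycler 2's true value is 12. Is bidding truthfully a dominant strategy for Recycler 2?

Consider the case where Recycler 1 bids 6, Recycler 3 bids 6 and Recycler 4 bids 14.
Truthful bid 12: loses but pays 12, utility -12.
Bid 6 instead: loses but pays 6, utility -6.
Since -6 > -12, bidding 6 is strictly better here, so truthful bidding is not dominant.

No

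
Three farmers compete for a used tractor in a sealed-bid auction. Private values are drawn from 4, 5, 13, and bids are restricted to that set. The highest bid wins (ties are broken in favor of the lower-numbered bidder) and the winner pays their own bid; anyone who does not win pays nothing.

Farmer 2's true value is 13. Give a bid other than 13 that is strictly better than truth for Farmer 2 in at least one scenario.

Suppose Farmer 1 bids 4 and Farmer 3 bids 4.
Bid 13: wins, pays 13, utility 13 - 13 = 0.
Bid 5: wins, pays 5, utility 13 - 5 = 8.
So bidding 5 beats truth here (8 > 0).

5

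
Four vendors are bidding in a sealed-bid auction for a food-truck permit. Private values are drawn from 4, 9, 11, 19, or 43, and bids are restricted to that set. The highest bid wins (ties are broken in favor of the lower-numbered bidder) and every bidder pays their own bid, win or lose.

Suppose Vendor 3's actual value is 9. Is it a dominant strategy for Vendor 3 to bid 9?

Consider the case where Vendor 1 bids 4, Vendor 2 bids 4 and Vendor 4 bids 11.
Truthful bid 9: loses but pays 9, utility -9.
Bid 4 instead: loses but pays 4, utility -4.
Since -4 > -9, bidding 4 is strictly better here, so truthful bidding is not dominant.

No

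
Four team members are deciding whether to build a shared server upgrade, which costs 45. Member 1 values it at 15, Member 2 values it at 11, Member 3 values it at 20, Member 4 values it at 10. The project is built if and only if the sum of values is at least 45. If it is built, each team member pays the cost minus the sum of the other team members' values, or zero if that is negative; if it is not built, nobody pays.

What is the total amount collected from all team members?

Total value 56 ≥ cost 45, so it is built.
Member 1: others sum to 41; max(0, 45 - 41) = 4.
Member 2: others sum to 45; max(0, 45 - 45) = 0.
Member 3: others sum to 36; max(0, 45 - 36) = 9.
Member 4: others sum to 46; max(0, 45 - 46) = 0.
Total collected = 4 + 0 + 9 + 0 = 13.

13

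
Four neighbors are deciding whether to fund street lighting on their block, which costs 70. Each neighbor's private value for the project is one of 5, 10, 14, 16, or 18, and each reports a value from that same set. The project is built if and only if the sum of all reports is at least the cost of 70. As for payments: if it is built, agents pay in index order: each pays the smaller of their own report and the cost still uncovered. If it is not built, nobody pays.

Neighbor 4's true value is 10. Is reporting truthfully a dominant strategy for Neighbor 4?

Check each profile of the others' reports and compare truth against every alternative report.
Others report (5, 5, 5): truth gives 0, best alternative gives 0.
Others report (5, 5, 10): truth gives 0, best alternative gives 0.
Others report (5, 5, 14): truth gives 0, best alternative gives 0.
Others report (5, 5, 16): truth gives 0, best alternative gives 0.
Others report (5, 5, 18): truth gives 0, best alternative gives 0.
Others report (5, 10, 5): truth gives 0, best alternative gives 0.
(Remaining 119 profiles checked similarly; truth is weakly best in each.)
In every case the truthful report is at least as good as any alternative, so it is a dominant strategy.

Yes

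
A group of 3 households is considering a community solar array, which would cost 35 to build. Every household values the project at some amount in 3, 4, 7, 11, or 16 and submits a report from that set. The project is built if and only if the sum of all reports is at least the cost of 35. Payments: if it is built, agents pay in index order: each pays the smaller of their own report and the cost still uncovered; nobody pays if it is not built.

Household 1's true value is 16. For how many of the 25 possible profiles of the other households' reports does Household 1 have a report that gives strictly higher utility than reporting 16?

Others report (11, 16): truth gives 0; report 11 gives 5 > 0. Violating.
Others report (16, 11): truth gives 0; report 11 gives 5 > 0. Violating.
Others report (16, 16): truth gives 0; report 3 gives 13 > 0. Violating.
Others report (3, 3): truth gives 0; no alternative beats it.
Others report (3, 4): truth gives 0; no alternative beats it.
(Checking all 25 profiles: 3 have a profitable deviation, 22 do not.)

3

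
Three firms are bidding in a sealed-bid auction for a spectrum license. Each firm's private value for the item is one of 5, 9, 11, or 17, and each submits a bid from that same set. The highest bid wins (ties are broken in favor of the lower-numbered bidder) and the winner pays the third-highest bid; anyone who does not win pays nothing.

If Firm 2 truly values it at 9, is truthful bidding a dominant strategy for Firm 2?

No

Consider the case where Firm 1 bids 5 and Firm 3 bids 11.
Truthful bid 9: loses, pays 0, utility 0.
Bid 11 instead: wins, pays 5, utility 9 - 5 = 4.
Since 4 > 0, bidding 11 is strictly better here, so truthful bidding is not dominant.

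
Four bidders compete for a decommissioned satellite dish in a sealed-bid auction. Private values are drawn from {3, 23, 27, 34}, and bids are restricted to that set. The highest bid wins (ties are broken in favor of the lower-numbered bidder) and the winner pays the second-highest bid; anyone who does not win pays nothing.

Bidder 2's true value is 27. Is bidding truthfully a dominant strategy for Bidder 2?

Check each profile of the others' bids and compare truth against every alternative bid.
Others bid (3, 3, 3): truth gives 24, best alternative gives 24.
Others bid (3, 3, 23): truth gives 4, best alternative gives 4.
Others bid (3, 23, 3): truth gives 4, best alternative gives 4.
Others bid (3, 23, 23): truth gives 4, best alternative gives 4.
Others bid (23, 3, 3): truth gives 4, best alternative gives 4.
Others bid (23, 3, 23): truth gives 4, best alternative gives 4.
(Remaining 58 profiles checked similarly; truth is weakly best in each.)
In every case the truthful bid is at least as good as any alternative, so it is a dominant strategy.

Yes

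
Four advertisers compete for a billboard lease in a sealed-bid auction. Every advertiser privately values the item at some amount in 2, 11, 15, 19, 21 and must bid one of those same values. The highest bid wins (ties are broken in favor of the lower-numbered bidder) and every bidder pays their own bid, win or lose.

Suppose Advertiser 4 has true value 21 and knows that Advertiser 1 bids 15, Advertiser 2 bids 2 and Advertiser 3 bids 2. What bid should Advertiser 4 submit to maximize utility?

19

Bid 2: loses but pays 2, utility -2.
Bid 11: loses but pays 11, utility -11.
Bid 15: loses but pays 15, utility -15.
Bid 19: wins, pays 19, utility 21 - 19 = 2.
Bid 21: wins, pays 21, utility 21 - 21 = 0.
The best choice is 19 with utility 2.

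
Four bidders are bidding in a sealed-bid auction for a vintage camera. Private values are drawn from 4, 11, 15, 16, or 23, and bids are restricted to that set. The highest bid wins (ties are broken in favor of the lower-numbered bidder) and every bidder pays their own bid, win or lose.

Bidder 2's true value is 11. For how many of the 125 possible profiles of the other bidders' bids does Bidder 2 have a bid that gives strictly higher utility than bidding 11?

Others bid (4, 4, 15): truth gives -11; bid 4 gives -4 > -11. Violating.
Others bid (4, 4, 16): truth gives -11; bid 4 gives -4 > -11. Violating.
Others bid (4, 4, 23): truth gives -11; bid 4 gives -4 > -11. Violating.
Others bid (4, 11, 15): truth gives -11; bid 4 gives -4 > -11. Violating.
Others bid (4, 4, 4): truth gives 0; no alternative beats it.
Others bid (4, 4, 11): truth gives 0; no alternative beats it.
(Checking all 125 profiles: 121 have a profitable deviation, 4 do not.)

121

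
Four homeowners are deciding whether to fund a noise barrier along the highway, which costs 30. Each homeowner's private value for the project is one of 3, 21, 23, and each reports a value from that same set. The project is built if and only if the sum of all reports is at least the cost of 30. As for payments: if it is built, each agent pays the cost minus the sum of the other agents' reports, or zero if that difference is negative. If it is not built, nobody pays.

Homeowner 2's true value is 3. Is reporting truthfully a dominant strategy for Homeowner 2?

Yes

Check each profile of the others' reports and compare truth against every alternative report.
Others report (3, 3, 3): truth gives 0, best alternative gives -18.
Others report (3, 21, 21): truth gives 3, best alternative gives 3.
Others report (3, 21, 23): truth gives 3, best alternative gives 3.
Others report (3, 23, 21): truth gives 3, best alternative gives 3.
Others report (3, 23, 23): truth gives 3, best alternative gives 3.
Others report (21, 3, 21): truth gives 3, best alternative gives 3.
(Remaining 21 profiles checked similarly; truth is weakly best in each.)
In every case the truthful report is at least as good as any alternative, so it is a dominant strategy.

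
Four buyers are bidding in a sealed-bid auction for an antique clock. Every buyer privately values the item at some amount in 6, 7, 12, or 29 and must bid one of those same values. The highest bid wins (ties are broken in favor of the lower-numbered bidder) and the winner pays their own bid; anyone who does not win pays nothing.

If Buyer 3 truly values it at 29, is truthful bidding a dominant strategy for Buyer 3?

Consider the case where Buyer 1 bids 6, Buyer 2 bids 6 and Buyer 4 bids 6.
Truthful bid 29: wins, pays 29, utility 29 - 29 = 0.
Bid 7 instead: wins, pays 7, utility 29 - 7 = 22.
Since 22 > 0, bidding 7 is strictly better here, so truthful bidding is not dominant.

No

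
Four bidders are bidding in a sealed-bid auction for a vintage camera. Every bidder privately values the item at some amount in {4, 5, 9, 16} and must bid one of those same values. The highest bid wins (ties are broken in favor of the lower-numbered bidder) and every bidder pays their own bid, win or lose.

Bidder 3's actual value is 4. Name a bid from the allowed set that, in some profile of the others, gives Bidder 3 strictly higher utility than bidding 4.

5

Suppose Bidder 1 bids 4, Bidder 2 bids 4 and Bidder 4 bids 4.
Bid 4: loses but pays 4, utility -4.
Bid 5: wins, pays 5, utility 4 - 5 = -1.
So bidding 5 beats truth here (-1 > -4).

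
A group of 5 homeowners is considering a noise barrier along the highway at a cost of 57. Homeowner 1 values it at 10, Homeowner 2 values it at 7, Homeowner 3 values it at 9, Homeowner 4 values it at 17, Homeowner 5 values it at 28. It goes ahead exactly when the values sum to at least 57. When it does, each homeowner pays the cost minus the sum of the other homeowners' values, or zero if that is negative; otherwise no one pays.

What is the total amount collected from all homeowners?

17

Total value 71 ≥ cost 57, so it is built.
Homeowner 1: others sum to 61; max(0, 57 - 61) = 0.
Homeowner 2: others sum to 64; max(0, 57 - 64) = 0.
Homeowner 3: others sum to 62; max(0, 57 - 62) = 0.
Homeowner 4: others sum to 54; max(0, 57 - 54) = 3.
Homeowner 5: others sum to 43; max(0, 57 - 43) = 14.
Total collected = 0 + 0 + 0 + 3 + 14 = 17.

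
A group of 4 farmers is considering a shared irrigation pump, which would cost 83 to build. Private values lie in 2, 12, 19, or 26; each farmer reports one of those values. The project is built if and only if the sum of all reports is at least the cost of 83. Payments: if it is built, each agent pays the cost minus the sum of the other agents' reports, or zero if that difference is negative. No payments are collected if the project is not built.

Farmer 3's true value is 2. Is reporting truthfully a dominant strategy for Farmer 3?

Yes

Check each profile of the others' reports and compare truth against every alternative report.
Others report (19, 26, 26): truth gives 0, best alternative gives -10.
Others report (26, 19, 26): truth gives 0, best alternative gives -10.
Others report (26, 26, 19): truth gives 0, best alternative gives -10.
Others report (26, 26, 26): truth gives 0, best alternative gives -3.
Others report (2, 2, 2): truth gives 0, best alternative gives 0.
Others report (2, 2, 12): truth gives 0, best alternative gives 0.
(Remaining 58 profiles checked similarly; truth is weakly best in each.)
In every case the truthful report is at least as good as any alternative, so it is a dominant strategy.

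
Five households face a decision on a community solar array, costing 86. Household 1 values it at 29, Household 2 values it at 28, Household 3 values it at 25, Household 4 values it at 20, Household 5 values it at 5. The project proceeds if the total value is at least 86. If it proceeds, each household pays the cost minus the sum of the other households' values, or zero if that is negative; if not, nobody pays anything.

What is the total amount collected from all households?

Total value 107 ≥ cost 86, so it is built.
Household 1: others sum to 78; max(0, 86 - 78) = 8.
Household 2: others sum to 79; max(0, 86 - 79) = 7.
Household 3: others sum to 82; max(0, 86 - 82) = 4.
Household 4: others sum to 87; max(0, 86 - 87) = 0.
Household 5: others sum to 102; max(0, 86 - 102) = 0.
Total collected = 8 + 7 + 4 + 0 + 0 = 19.

19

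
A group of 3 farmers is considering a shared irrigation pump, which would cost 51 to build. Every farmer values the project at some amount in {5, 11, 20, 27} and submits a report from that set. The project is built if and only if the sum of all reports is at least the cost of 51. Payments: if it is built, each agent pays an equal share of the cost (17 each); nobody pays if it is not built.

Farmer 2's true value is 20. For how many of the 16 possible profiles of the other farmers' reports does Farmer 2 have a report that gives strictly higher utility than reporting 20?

2

Others report (5, 20): truth gives 0; report 27 gives 3 > 0. Violating.
Others report (20, 5): truth gives 0; report 27 gives 3 > 0. Violating.
Others report (5, 5): truth gives 0; no alternative beats it.
Others report (5, 11): truth gives 0; no alternative beats it.
(Checking all 16 profiles: 2 have a profitable deviation, 14 do not.)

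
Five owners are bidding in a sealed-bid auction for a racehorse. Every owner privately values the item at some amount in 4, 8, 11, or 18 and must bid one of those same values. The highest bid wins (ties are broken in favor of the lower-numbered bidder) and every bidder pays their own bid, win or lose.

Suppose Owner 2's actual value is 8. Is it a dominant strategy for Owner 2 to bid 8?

Consider the case where Owner 1 bids 4, Owner 3 bids 4, Owner 4 bids 4 and Owner 5 bids 11.
Truthful bid 8: loses but pays 8, utility -8.
Bid 4 instead: loses but pays 4, utility -4.
Since -4 > -8, bidding 4 is strictly better here, so truthful bidding is not dominant.

No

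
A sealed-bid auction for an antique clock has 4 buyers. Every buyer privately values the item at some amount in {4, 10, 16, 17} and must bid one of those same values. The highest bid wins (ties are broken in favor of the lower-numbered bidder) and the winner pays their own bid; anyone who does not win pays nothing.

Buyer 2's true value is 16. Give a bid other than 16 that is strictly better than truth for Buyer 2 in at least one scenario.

10

Suppose Buyer 1 bids 4, Buyer 3 bids 4 and Buyer 4 bids 4.
Bid 16: wins, pays 16, utility 16 - 16 = 0.
Bid 10: wins, pays 10, utility 16 - 10 = 6.
So bidding 10 beats truth here (6 > 0).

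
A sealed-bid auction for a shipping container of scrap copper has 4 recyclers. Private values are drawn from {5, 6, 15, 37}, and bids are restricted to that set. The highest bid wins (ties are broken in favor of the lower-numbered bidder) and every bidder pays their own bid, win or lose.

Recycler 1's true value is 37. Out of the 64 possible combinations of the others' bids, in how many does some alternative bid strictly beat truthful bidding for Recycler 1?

Others bid (5, 5, 5): truth gives 0; bid 5 gives 32 > 0. Violating.
Others bid (5, 5, 6): truth gives 0; bid 6 gives 31 > 0. Violating.
Others bid (5, 5, 15): truth gives 0; bid 15 gives 22 > 0. Violating.
Others bid (5, 6, 5): truth gives 0; bid 6 gives 31 > 0. Violating.
Others bid (5, 5, 37): truth gives 0; no alternative beats it.
Others bid (5, 6, 37): truth gives 0; no alternative beats it.
(Checking all 64 profiles: 27 have a profitable deviation, 37 do not.)

27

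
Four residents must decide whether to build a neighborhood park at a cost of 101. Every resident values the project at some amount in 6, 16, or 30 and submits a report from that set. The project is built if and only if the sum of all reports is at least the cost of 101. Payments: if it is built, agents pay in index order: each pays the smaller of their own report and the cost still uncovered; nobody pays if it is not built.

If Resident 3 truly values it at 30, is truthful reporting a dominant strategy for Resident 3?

Consider the case where Resident 1 reports 30, Resident 2 reports 30 and Resident 4 reports 30.
Truthful report 30: project built, pays 30, utility 30 - 30 = 0.
Report 16 instead: project built, pays 16, utility 30 - 16 = 14.
Since 14 > 0, reporting 16 is strictly better here, so truthful reporting is not dominant.

No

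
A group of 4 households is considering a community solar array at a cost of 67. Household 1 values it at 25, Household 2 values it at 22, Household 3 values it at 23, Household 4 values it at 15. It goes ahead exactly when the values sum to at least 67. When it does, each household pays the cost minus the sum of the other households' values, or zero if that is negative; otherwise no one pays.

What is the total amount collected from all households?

Total value 85 ≥ cost 67, so it is built.
Household 1: others sum to 60; max(0, 67 - 60) = 7.
Household 2: others sum to 63; max(0, 67 - 63) = 4.
Household 3: others sum to 62; max(0, 67 - 62) = 5.
Household 4: others sum to 70; max(0, 67 - 70) = 0.
Total collected = 7 + 4 + 5 + 0 = 16.

16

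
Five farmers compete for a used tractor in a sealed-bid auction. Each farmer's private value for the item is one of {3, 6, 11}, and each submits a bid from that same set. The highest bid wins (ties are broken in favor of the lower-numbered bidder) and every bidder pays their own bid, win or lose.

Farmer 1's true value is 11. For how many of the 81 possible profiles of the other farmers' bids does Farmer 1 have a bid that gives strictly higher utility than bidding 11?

16

Others bid (3, 3, 3, 3): truth gives 0; bid 3 gives 8 > 0. Violating.
Others bid (3, 3, 3, 6): truth gives 0; bid 6 gives 5 > 0. Violating.
Others bid (3, 3, 6, 3): truth gives 0; bid 6 gives 5 > 0. Violating.
Others bid (3, 3, 6, 6): truth gives 0; bid 6 gives 5 > 0. Violating.
Others bid (3, 3, 3, 11): truth gives 0; no alternative beats it.
Others bid (3, 3, 6, 11): truth gives 0; no alternative beats it.
(Checking all 81 profiles: 16 have a profitable deviation, 65 do not.)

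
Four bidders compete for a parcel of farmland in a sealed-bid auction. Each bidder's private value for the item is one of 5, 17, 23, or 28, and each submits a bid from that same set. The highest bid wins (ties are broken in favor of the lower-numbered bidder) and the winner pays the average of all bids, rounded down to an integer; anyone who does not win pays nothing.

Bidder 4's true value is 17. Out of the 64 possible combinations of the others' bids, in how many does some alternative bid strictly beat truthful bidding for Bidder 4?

9

Others bid (5, 5, 17): truth gives 0; bid 23 gives 5 > 0. Violating.
Others bid (5, 5, 23): truth gives 0; bid 28 gives 2 > 0. Violating.
Others bid (5, 17, 5): truth gives 0; bid 23 gives 5 > 0. Violating.
Others bid (5, 17, 17): truth gives 0; bid 23 gives 2 > 0. Violating.
Others bid (5, 5, 5): truth gives 9; no alternative beats it.
Others bid (5, 5, 28): truth gives 0; no alternative beats it.
(Checking all 64 profiles: 9 have a profitable deviation, 55 do not.)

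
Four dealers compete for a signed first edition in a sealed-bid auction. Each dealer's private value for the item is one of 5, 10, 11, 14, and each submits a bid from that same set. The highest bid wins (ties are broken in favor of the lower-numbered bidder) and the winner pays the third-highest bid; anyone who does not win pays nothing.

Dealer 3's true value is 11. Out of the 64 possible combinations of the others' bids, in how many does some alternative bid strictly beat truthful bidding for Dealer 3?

12

Others bid (5, 5, 14): truth gives 0; bid 14 gives 6 > 0. Violating.
Others bid (5, 10, 14): truth gives 0; bid 14 gives 1 > 0. Violating.
Others bid (5, 11, 5): truth gives 0; bid 14 gives 6 > 0. Violating.
Others bid (5, 11, 10): truth gives 0; bid 14 gives 1 > 0. Violating.
Others bid (5, 5, 5): truth gives 6; no alternative beats it.
Others bid (5, 5, 10): truth gives 6; no alternative beats it.
(Checking all 64 profiles: 12 have a profitable deviation, 52 do not.)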